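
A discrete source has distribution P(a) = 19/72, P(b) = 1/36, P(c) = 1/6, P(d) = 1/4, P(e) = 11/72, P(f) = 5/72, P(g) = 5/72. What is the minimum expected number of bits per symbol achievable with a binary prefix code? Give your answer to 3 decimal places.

Repeatedly combine the two least-probable nodes; the expected code length is the sum of the merged weights.
merge 1/36 + 5/72 → 7/72
merge 5/72 + 7/72 → 1/6
merge 11/72 + 1/6 → 23/72
merge 1/6 + 1/4 → 5/12
merge 19/72 + 23/72 → 7/12
merge 5/12 + 7/12 → 1
L = 7/72 + 1/6 + 23/72 + 5/12 + 7/12 + 1 = 31/12 ≈ 2.583 bits/symbol.

2.583 bits/symbol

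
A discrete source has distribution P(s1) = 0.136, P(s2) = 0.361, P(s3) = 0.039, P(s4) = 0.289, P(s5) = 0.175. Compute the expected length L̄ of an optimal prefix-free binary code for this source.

Repeatedly combine the two least-probable nodes; the expected code length is the sum of the merged weights.
merge 39/1000 + 17/125 → 7/40
merge 7/40 + 7/40 → 7/20
merge 289/1000 + 7/20 → 639/1000
merge 361/1000 + 639/1000 → 1
L = 7/40 + 7/20 + 639/1000 + 1 = 541/250 = 2.164 bits/symbol.

2.164 bits/symbol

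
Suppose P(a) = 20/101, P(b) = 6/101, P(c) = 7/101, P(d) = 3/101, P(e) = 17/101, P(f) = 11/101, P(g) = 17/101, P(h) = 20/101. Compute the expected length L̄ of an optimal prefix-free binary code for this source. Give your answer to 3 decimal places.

Repeatedly combine the two least-probable nodes; the expected code length is the sum of the merged weights.
merge 3/101 + 6/101 → 9/101
merge 7/101 + 9/101 → 16/101
merge 11/101 + 16/101 → 27/101
merge 17/101 + 17/101 → 34/101
merge 20/101 + 20/101 → 40/101
merge 27/101 + 34/101 → 61/101
merge 40/101 + 61/101 → 1
L = 9/101 + 16/101 + 27/101 + 34/101 + 40/101 + 61/101 + 1 = 288/101 ≈ 2.851 bits/symbol.

2.851 bits/symbol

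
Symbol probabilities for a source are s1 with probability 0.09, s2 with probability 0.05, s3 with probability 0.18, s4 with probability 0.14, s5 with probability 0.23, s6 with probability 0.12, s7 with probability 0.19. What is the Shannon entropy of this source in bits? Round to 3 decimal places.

H = −Σ pᵢ log₂ pᵢ.
−0.09·log₂(0.09) = 0.3127
−0.05·log₂(0.05) = 0.2161
−0.18·log₂(0.18) = 0.4453
−0.14·log₂(0.14) = 0.3971
−0.23·log₂(0.23) = 0.4877
−0.12·log₂(0.12) = 0.3671
−0.19·log₂(0.19) = 0.4552
Sum ≈ 2.6811 → 2.681 bits.

2.681 bits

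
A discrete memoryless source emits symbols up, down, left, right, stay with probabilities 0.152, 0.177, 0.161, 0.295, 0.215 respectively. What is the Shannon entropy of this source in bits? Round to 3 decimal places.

2.276 bits

H = −Σ pᵢ log₂ pᵢ.
−0.152·log₂(0.152) = 0.4131
−0.177·log₂(0.177) = 0.4422
−0.161·log₂(0.161) = 0.4242
−0.295·log₂(0.295) = 0.5196
−0.215·log₂(0.215) = 0.4768
Sum ≈ 2.2758 → 2.276 bits.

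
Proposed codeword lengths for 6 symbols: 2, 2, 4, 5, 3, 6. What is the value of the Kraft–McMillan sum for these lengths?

With common denominator 2^6 = 64: Σ 2^(−ℓᵢ) = 16/64 + 16/64 + 4/64 + 2/64 + 8/64 + 1/64 = 47/64 = 0.734375.

0.734375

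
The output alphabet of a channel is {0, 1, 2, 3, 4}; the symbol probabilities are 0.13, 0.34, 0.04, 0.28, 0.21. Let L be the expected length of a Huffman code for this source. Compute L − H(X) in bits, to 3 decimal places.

Entropy H = −Σ p log₂ p ≈ 2.0846 bits.
Huffman merges: 1/25+13/100→17/100; 17/100+21/100→19/50; 7/25+17/50→31/50; 19/50+31/50→1. L = 217/100 ≈ 2.1700.
L − H = 2.1700 − 2.0846 = 0.085 bits.

0.085 bits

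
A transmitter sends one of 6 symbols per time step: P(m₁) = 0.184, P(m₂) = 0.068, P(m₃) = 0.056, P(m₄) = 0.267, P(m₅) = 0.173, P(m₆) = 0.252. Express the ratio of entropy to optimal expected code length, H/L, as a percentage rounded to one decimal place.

98.9%

Entropy H = −Σ p log₂ p ≈ 2.3936 bits.
Huffman merges: 7/125+17/250→31/250; 31/250+173/1000→297/1000; 23/125+63/250→109/250; 267/1000+297/1000→141/250; 109/250+141/250→1. L = 2421/1000 ≈ 2.4210.
Efficiency = H/L = 2.3936/2.4210 = 98.9%.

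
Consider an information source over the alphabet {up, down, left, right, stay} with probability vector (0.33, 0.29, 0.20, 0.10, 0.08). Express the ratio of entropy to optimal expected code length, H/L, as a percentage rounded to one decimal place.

97.9%

Entropy H = −Σ p log₂ p ≈ 2.1338 bits.
Huffman merges: 2/25+1/10→9/50; 9/50+1/5→19/50; 29/100+33/100→31/50; 19/50+31/50→1. L = 109/50 ≈ 2.1800.
Efficiency = H/L = 2.1338/2.1800 = 97.9%.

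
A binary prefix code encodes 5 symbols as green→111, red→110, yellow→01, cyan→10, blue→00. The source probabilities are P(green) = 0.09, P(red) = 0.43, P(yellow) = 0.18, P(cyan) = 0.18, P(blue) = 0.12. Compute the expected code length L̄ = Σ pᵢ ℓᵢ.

L̄ = Σ pᵢ·ℓᵢ = 0.09·3 + 0.43·3 + 0.18·2 + 0.18·2 + 0.12·2 = 2.52 bits/symbol.

2.52 bits/symbol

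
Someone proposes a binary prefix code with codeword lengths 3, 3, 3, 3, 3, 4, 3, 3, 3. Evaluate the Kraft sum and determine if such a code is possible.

With common denominator 2^4 = 16: Σ 2^(−ℓᵢ) = 2/16 + 2/16 + 2/16 + 2/16 + 2/16 + 1/16 + 2/16 + 2/16 + 2/16 = 17/16 = 1.0625.
Kraft's inequality requires Σ ≤ 1; here Σ = 1.0625 > 1, so no such prefix code exists.

1.0625; no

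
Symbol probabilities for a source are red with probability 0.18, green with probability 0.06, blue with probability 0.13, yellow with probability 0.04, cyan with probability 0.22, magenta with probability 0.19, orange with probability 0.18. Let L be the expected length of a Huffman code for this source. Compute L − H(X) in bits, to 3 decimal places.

0.052 bits

Entropy H = −Σ p log₂ p ≈ 2.6383 bits.
Huffman merges: 1/25+3/50→1/10; 1/10+13/100→23/100; 9/50+9/50→9/25; 19/100+11/50→41/100; 23/100+9/25→59/100; 41/100+59/100→1. L = 269/100 ≈ 2.6900.
L − H = 2.6900 − 2.6383 = 0.052 bits.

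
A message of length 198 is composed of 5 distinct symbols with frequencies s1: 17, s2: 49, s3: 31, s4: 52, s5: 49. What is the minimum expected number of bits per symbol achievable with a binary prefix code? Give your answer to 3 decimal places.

Probabilities are the counts divided by 198.
Repeatedly combine the two least-probable nodes; the expected code length is the sum of the merged weights.
merge 17/198 + 31/198 → 8/33
merge 8/33 + 49/198 → 97/198
merge 49/198 + 26/99 → 101/198
merge 97/198 + 101/198 → 1
L = 8/33 + 97/198 + 101/198 + 1 = 74/33 ≈ 2.242 bits/symbol.

2.242 bits/symbol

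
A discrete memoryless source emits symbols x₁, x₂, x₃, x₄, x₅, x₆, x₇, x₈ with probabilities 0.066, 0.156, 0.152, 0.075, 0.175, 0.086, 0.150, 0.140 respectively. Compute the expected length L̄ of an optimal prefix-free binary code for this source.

Repeatedly combine the two least-probable nodes; the expected code length is the sum of the merged weights.
merge 33/500 + 3/40 → 141/1000
merge 43/500 + 7/50 → 113/500
merge 141/1000 + 3/20 → 291/1000
merge 19/125 + 39/250 → 77/250
merge 7/40 + 113/500 → 401/1000
merge 291/1000 + 77/250 → 599/1000
merge 401/1000 + 599/1000 → 1
L = 141/1000 + 113/500 + 291/1000 + 77/250 + 401/1000 + 599/1000 + 1 = 1483/500 = 2.966 bits/symbol.

2.966 bits/symbol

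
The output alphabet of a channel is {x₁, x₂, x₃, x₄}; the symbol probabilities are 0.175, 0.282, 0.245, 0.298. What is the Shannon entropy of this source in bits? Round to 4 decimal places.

1.9727 bits

H = −Σ pᵢ log₂ pᵢ.
−0.175·log₂(0.175) = 0.4401
−0.282·log₂(0.282) = 0.5150
−0.245·log₂(0.245) = 0.4971
−0.298·log₂(0.298) = 0.5205
Sum ≈ 1.9727 → 1.9727 bits.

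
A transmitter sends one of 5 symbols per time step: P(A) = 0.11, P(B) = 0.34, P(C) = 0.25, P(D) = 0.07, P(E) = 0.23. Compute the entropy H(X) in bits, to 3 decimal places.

2.136 bits

H = −Σ pᵢ log₂ pᵢ.
−0.11·log₂(0.11) = 0.3503
−0.34·log₂(0.34) = 0.5292
−0.25·log₂(0.25) = 0.5000
−0.07·log₂(0.07) = 0.2686
−0.23·log₂(0.23) = 0.4877
Sum ≈ 2.1357 → 2.136 bits.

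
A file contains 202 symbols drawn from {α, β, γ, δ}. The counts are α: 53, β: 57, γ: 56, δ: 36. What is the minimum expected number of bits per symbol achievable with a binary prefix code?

2 bits/symbol

Probabilities are the counts divided by 202.
Repeatedly combine the two least-probable nodes; the expected code length is the sum of the merged weights.
merge 18/101 + 53/202 → 89/202
merge 28/101 + 57/202 → 113/202
merge 89/202 + 113/202 → 1
L = 89/202 + 113/202 + 1 = 2 bits/symbol.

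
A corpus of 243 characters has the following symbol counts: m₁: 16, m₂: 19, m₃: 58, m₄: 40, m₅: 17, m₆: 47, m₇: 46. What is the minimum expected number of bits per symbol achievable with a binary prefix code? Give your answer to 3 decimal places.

Probabilities are the counts divided by 243.
Repeatedly combine the two least-probable nodes; the expected code length is the sum of the merged weights.
merge 16/243 + 17/243 → 11/81
merge 19/243 + 11/81 → 52/243
merge 40/243 + 46/243 → 86/243
merge 47/243 + 52/243 → 11/27
merge 58/243 + 86/243 → 16/27
merge 11/27 + 16/27 → 1
L = 11/81 + 52/243 + 86/243 + 11/27 + 16/27 + 1 = 73/27 ≈ 2.704 bits/symbol.

2.704 bits/symbol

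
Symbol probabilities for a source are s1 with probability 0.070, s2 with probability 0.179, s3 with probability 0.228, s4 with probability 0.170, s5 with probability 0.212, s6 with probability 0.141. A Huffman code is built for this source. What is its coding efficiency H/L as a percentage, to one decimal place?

97.9%

Entropy H = −Σ p log₂ p ≈ 2.5066 bits.
Huffman merges: 7/100+141/1000→211/1000; 17/100+179/1000→349/1000; 211/1000+53/250→423/1000; 57/250+349/1000→577/1000; 423/1000+577/1000→1. L = 64/25 ≈ 2.5600.
Efficiency = H/L = 2.5066/2.5600 = 97.9%.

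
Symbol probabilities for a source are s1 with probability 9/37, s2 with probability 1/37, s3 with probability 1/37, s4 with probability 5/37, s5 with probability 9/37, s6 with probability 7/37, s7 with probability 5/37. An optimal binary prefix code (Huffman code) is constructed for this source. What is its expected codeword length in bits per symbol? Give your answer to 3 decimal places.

2.568 bits/symbol

Repeatedly combine the two least-probable nodes; the expected code length is the sum of the merged weights.
merge 1/37 + 1/37 → 2/37
merge 2/37 + 5/37 → 7/37
merge 5/37 + 7/37 → 12/37
merge 7/37 + 9/37 → 16/37
merge 9/37 + 12/37 → 21/37
merge 16/37 + 21/37 → 1
L = 2/37 + 7/37 + 12/37 + 16/37 + 21/37 + 1 = 95/37 ≈ 2.568 bits/symbol.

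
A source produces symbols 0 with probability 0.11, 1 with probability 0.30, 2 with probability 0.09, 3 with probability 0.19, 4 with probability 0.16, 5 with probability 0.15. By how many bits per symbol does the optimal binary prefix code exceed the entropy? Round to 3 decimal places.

0.037 bits

Entropy H = −Σ p log₂ p ≈ 2.4728 bits.
Huffman merges: 9/100+11/100→1/5; 3/20+4/25→31/100; 19/100+1/5→39/100; 3/10+31/100→61/100; 39/100+61/100→1. L = 251/100 ≈ 2.5100.
L − H = 2.5100 − 2.4728 = 0.037 bits.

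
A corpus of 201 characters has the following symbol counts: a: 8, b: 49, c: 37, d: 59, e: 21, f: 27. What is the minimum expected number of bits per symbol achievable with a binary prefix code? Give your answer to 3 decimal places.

2.423 bits/symbol

Probabilities are the counts divided by 201.
Repeatedly combine the two least-probable nodes; the expected code length is the sum of the merged weights.
merge 8/201 + 7/67 → 29/201
merge 9/67 + 29/201 → 56/201
merge 37/201 + 49/201 → 86/201
merge 56/201 + 59/201 → 115/201
merge 86/201 + 115/201 → 1
L = 29/201 + 56/201 + 86/201 + 115/201 + 1 = 487/201 ≈ 2.423 bits/symbol.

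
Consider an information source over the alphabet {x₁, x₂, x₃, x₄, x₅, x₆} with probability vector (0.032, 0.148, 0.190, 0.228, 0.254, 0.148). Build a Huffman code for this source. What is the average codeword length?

Repeatedly combine the two least-probable nodes; the expected code length is the sum of the merged weights.
merge 4/125 + 37/250 → 9/50
merge 37/250 + 9/50 → 41/125
merge 19/100 + 57/250 → 209/500
merge 127/500 + 41/125 → 291/500
merge 209/500 + 291/500 → 1
L = 9/50 + 41/125 + 209/500 + 291/500 + 1 = 627/250 = 2.508 bits/symbol.

2.508 bits/symbol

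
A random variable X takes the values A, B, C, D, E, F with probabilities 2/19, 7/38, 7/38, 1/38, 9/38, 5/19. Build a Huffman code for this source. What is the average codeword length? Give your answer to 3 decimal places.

Repeatedly combine the two least-probable nodes; the expected code length is the sum of the merged weights.
merge 1/38 + 2/19 → 5/38
merge 5/38 + 7/38 → 6/19
merge 7/38 + 9/38 → 8/19
merge 5/19 + 6/19 → 11/19
merge 8/19 + 11/19 → 1
L = 5/38 + 6/19 + 8/19 + 11/19 + 1 = 93/38 ≈ 2.447 bits/symbol.

2.447 bits/symbol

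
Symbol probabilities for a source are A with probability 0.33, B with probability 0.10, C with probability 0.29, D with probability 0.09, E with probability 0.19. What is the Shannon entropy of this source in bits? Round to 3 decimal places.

H = −Σ pᵢ log₂ pᵢ.
−0.33·log₂(0.33) = 0.5278
−0.10·log₂(0.10) = 0.3322
−0.29·log₂(0.29) = 0.5179
−0.09·log₂(0.09) = 0.3127
−0.19·log₂(0.19) = 0.4552
Sum ≈ 2.1458 → 2.146 bits.

2.146 bits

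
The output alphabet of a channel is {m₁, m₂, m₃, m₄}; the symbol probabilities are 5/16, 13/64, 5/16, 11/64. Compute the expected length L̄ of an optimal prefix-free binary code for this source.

Repeatedly combine the two least-probable nodes; the expected code length is the sum of the merged weights.
merge 11/64 + 13/64 → 3/8
merge 5/16 + 5/16 → 5/8
merge 3/8 + 5/8 → 1
L = 3/8 + 5/8 + 1 = 2 bits/symbol.

2 bits/symbol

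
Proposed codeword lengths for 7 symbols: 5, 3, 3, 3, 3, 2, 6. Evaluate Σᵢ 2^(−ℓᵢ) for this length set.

0.796875

With common denominator 2^6 = 64: Σ 2^(−ℓᵢ) = 2/64 + 8/64 + 8/64 + 8/64 + 8/64 + 16/64 + 1/64 = 51/64 = 0.796875.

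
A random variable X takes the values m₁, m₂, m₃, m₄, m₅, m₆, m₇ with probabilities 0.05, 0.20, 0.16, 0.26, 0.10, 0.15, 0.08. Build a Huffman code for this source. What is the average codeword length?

Repeatedly combine the two least-probable nodes; the expected code length is the sum of the merged weights.
merge 1/20 + 2/25 → 13/100
merge 1/10 + 13/100 → 23/100
merge 3/20 + 4/25 → 31/100
merge 1/5 + 23/100 → 43/100
merge 13/50 + 31/100 → 57/100
merge 43/100 + 57/100 → 1
L = 13/100 + 23/100 + 31/100 + 43/100 + 57/100 + 1 = 267/100 = 2.67 bits/symbol.

2.67 bits/symbol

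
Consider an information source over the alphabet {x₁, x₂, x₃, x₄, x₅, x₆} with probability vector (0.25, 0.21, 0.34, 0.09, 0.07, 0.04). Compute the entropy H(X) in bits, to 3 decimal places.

2.269 bits

H = −Σ pᵢ log₂ pᵢ.
−0.25·log₂(0.25) = 0.5000
−0.21·log₂(0.21) = 0.4728
−0.34·log₂(0.34) = 0.5292
−0.09·log₂(0.09) = 0.3127
−0.07·log₂(0.07) = 0.2686
−0.04·log₂(0.04) = 0.1858
Sum ≈ 2.2690 → 2.269 bits.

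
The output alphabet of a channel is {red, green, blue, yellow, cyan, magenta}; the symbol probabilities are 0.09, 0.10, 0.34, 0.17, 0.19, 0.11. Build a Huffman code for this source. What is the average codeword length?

2.47 bits/symbol

Repeatedly combine the two least-probable nodes; the expected code length is the sum of the merged weights.
merge 9/100 + 1/10 → 19/100
merge 11/100 + 17/100 → 7/25
merge 19/100 + 19/100 → 19/50
merge 7/25 + 17/50 → 31/50
merge 19/50 + 31/50 → 1
L = 19/100 + 7/25 + 19/50 + 31/50 + 1 = 247/100 = 2.47 bits/symbol.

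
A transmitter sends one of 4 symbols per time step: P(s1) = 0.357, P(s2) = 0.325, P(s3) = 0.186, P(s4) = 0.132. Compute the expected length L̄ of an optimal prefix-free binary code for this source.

Repeatedly combine the two least-probable nodes; the expected code length is the sum of the merged weights.
merge 33/250 + 93/500 → 159/500
merge 159/500 + 13/40 → 643/1000
merge 357/1000 + 643/1000 → 1
L = 159/500 + 643/1000 + 1 = 1961/1000 = 1.961 bits/symbol.

1.961 bits/symbol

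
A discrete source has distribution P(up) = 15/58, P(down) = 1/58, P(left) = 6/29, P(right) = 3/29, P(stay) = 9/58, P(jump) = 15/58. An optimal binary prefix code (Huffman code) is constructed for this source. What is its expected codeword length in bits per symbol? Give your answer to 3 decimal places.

Repeatedly combine the two least-probable nodes; the expected code length is the sum of the merged weights.
merge 1/58 + 3/29 → 7/58
merge 7/58 + 9/58 → 8/29
merge 6/29 + 15/58 → 27/58
merge 15/58 + 8/29 → 31/58
merge 27/58 + 31/58 → 1
L = 7/58 + 8/29 + 27/58 + 31/58 + 1 = 139/58 ≈ 2.397 bits/symbol.

2.397 bits/symbol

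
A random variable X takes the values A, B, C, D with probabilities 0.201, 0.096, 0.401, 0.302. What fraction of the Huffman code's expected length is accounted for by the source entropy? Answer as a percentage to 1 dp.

Entropy H = −Σ p log₂ p ≈ 1.8401 bits.
Huffman merges: 12/125+201/1000→297/1000; 297/1000+151/500→599/1000; 401/1000+599/1000→1. L = 237/125 ≈ 1.8960.
Efficiency = H/L = 1.8401/1.8960 = 97.1%.

97.1%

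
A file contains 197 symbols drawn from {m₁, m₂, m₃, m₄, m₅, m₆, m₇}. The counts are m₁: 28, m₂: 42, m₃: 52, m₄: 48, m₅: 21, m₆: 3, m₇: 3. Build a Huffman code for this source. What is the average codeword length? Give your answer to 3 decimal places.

Probabilities are the counts divided by 197.
Repeatedly combine the two least-probable nodes; the expected code length is the sum of the merged weights.
merge 3/197 + 3/197 → 6/197
merge 6/197 + 21/197 → 27/197
merge 27/197 + 28/197 → 55/197
merge 42/197 + 48/197 → 90/197
merge 52/197 + 55/197 → 107/197
merge 90/197 + 107/197 → 1
L = 6/197 + 27/197 + 55/197 + 90/197 + 107/197 + 1 = 482/197 ≈ 2.447 bits/symbol.

2.447 bits/symbol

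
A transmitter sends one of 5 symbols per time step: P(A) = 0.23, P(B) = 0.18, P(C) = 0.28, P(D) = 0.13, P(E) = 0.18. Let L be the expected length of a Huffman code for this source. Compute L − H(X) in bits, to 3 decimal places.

Entropy H = −Σ p log₂ p ≈ 2.2751 bits.
Huffman merges: 13/100+9/50→31/100; 9/50+23/100→41/100; 7/25+31/100→59/100; 41/100+59/100→1. L = 231/100 ≈ 2.3100.
L − H = 2.3100 − 2.2751 = 0.035 bits.

0.035 bits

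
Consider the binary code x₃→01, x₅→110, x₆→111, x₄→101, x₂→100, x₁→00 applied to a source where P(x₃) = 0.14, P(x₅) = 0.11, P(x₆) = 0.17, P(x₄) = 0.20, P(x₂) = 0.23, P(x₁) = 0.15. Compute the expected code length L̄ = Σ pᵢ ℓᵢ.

2.71 bits/symbol

L̄ = Σ pᵢ·ℓᵢ = 0.14·2 + 0.11·3 + 0.17·3 + 0.20·3 + 0.23·3 + 0.15·2 = 2.71 bits/symbol.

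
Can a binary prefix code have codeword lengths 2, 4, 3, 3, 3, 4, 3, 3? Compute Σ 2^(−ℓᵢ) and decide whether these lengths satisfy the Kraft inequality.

With common denominator 2^4 = 16: Σ 2^(−ℓᵢ) = 4/16 + 1/16 + 2/16 + 2/16 + 2/16 + 1/16 + 2/16 + 2/16 = 16/16 = 1.
Kraft's inequality requires Σ ≤ 1; here Σ = 1 ≤ 1, so such a prefix code exists.

1; yes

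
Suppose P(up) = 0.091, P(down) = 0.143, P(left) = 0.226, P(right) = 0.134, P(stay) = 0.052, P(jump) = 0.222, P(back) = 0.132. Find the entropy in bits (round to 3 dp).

H = −Σ pᵢ log₂ pᵢ.
−0.091·log₂(0.091) = 0.3147
−0.143·log₂(0.143) = 0.4012
−0.226·log₂(0.226) = 0.4849
−0.134·log₂(0.134) = 0.3886
−0.052·log₂(0.052) = 0.2218
−0.222·log₂(0.222) = 0.4820
−0.132·log₂(0.132) = 0.3856
Sum ≈ 2.6789 → 2.679 bits.

2.679 bits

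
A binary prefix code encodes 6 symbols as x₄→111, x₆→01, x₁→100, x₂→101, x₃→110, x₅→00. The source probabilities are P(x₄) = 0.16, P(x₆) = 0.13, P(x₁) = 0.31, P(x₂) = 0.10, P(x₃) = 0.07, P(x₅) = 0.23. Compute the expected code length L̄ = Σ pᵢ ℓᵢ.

2.64 bits/symbol

L̄ = Σ pᵢ·ℓᵢ = 0.16·3 + 0.13·2 + 0.31·3 + 0.10·3 + 0.07·3 + 0.23·2 = 2.64 bits/symbol.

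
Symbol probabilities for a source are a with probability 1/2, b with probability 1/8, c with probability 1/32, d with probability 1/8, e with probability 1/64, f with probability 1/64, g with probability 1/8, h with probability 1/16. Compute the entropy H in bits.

Each probability is a power of 1/2, so log₂(1/p) is an integer.
H = Σ p·log₂(1/p) = 1/2·1 + 1/8·3 + 1/32·5 + 1/8·3 + 1/64·6 + 1/64·6 + 1/8·3 + 1/16·4 = 2.21875 bits.

2.21875 bits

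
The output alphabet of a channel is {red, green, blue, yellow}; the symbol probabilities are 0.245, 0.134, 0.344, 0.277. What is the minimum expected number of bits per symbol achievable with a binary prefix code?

2 bits/symbol

Repeatedly combine the two least-probable nodes; the expected code length is the sum of the merged weights.
merge 67/500 + 49/200 → 379/1000
merge 277/1000 + 43/125 → 621/1000
merge 379/1000 + 621/1000 → 1
L = 379/1000 + 621/1000 + 1 = 2 bits/symbol.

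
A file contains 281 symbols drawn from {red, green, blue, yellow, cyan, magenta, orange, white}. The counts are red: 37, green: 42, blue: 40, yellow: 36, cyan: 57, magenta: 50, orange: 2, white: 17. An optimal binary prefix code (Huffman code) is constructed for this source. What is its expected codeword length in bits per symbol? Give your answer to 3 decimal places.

Probabilities are the counts divided by 281.
Repeatedly combine the two least-probable nodes; the expected code length is the sum of the merged weights.
merge 2/281 + 17/281 → 19/281
merge 19/281 + 36/281 → 55/281
merge 37/281 + 40/281 → 77/281
merge 42/281 + 50/281 → 92/281
merge 55/281 + 57/281 → 112/281
merge 77/281 + 92/281 → 169/281
merge 112/281 + 169/281 → 1
L = 19/281 + 55/281 + 77/281 + 92/281 + 112/281 + 169/281 + 1 = 805/281 ≈ 2.865 bits/symbol.

2.865 bits/symbol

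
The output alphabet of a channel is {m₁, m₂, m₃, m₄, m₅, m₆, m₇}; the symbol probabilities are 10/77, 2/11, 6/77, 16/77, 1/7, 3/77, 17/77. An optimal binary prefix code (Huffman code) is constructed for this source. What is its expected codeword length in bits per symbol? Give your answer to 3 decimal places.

2.688 bits/symbol

Repeatedly combine the two least-probable nodes; the expected code length is the sum of the merged weights.
merge 3/77 + 6/77 → 9/77
merge 9/77 + 10/77 → 19/77
merge 1/7 + 2/11 → 25/77
merge 16/77 + 17/77 → 3/7
merge 19/77 + 25/77 → 4/7
merge 3/7 + 4/7 → 1
L = 9/77 + 19/77 + 25/77 + 3/7 + 4/7 + 1 = 207/77 ≈ 2.688 bits/symbol.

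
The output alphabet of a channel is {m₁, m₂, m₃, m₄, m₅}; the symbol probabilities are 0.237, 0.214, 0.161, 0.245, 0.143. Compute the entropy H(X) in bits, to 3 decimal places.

2.291 bits

H = −Σ pᵢ log₂ pᵢ.
−0.237·log₂(0.237) = 0.4923
−0.214·log₂(0.214) = 0.4760
−0.161·log₂(0.161) = 0.4242
−0.245·log₂(0.245) = 0.4971
−0.143·log₂(0.143) = 0.4012
Sum ≈ 2.2909 → 2.291 bits.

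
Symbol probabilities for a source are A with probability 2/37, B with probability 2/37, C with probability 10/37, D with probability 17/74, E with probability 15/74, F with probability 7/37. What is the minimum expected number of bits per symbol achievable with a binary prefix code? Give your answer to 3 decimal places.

2.405 bits/symbol

Repeatedly combine the two least-probable nodes; the expected code length is the sum of the merged weights.
merge 2/37 + 2/37 → 4/37
merge 4/37 + 7/37 → 11/37
merge 15/74 + 17/74 → 16/37
merge 10/37 + 11/37 → 21/37
merge 16/37 + 21/37 → 1
L = 4/37 + 11/37 + 16/37 + 21/37 + 1 = 89/37 ≈ 2.405 bits/symbol.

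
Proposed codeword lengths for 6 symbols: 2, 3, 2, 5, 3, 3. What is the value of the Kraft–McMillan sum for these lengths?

0.90625

With common denominator 2^5 = 32: Σ 2^(−ℓᵢ) = 8/32 + 4/32 + 8/32 + 1/32 + 4/32 + 4/32 = 29/32 = 0.90625.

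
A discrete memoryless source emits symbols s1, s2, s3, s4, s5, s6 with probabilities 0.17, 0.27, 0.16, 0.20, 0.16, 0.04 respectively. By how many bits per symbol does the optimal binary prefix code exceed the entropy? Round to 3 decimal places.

Entropy H = −Σ p log₂ p ≈ 2.4408 bits.
Huffman merges: 1/25+4/25→1/5; 4/25+17/100→33/100; 1/5+1/5→2/5; 27/100+33/100→3/5; 2/5+3/5→1. L = 253/100 ≈ 2.5300.
L − H = 2.5300 − 2.4408 = 0.089 bits.

0.089 bits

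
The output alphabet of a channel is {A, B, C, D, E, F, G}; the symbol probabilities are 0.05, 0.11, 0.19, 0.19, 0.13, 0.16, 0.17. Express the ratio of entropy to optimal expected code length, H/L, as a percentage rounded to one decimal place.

97.7%

Entropy H = −Σ p log₂ p ≈ 2.7171 bits.
Huffman merges: 1/20+11/100→4/25; 13/100+4/25→29/100; 4/25+17/100→33/100; 19/100+19/100→19/50; 29/100+33/100→31/50; 19/50+31/50→1. L = 139/50 ≈ 2.7800.
Efficiency = H/L = 2.7171/2.7800 = 97.7%.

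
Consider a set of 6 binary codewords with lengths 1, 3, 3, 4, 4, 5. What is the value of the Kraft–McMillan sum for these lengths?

0.90625

With common denominator 2^5 = 32: Σ 2^(−ℓᵢ) = 16/32 + 4/32 + 4/32 + 2/32 + 2/32 + 1/32 = 29/32 = 0.90625.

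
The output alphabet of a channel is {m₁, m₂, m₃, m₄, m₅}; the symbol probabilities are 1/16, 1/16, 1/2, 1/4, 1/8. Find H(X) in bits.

1.875 bits

Each probability is a power of 1/2, so log₂(1/p) is an integer.
H = Σ p·log₂(1/p) = 1/16·4 + 1/16·4 + 1/2·1 + 1/4·2 + 1/8·3 = 1.875 bits.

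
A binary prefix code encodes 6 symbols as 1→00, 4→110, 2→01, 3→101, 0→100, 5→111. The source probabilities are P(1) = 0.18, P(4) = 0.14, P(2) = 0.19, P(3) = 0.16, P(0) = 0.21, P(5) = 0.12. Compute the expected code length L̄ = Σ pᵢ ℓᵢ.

L̄ = Σ pᵢ·ℓᵢ = 0.18·2 + 0.14·3 + 0.19·2 + 0.16·3 + 0.21·3 + 0.12·3 = 2.63 bits/symbol.

2.63 bits/symbol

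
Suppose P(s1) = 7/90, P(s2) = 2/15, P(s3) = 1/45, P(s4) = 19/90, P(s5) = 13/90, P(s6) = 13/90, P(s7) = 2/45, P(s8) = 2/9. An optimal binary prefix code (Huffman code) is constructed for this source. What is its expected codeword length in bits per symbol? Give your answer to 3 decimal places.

2.778 bits/symbol

Repeatedly combine the two least-probable nodes; the expected code length is the sum of the merged weights.
merge 1/45 + 2/45 → 1/15
merge 1/15 + 7/90 → 13/90
merge 2/15 + 13/90 → 5/18
merge 13/90 + 13/90 → 13/45
merge 19/90 + 2/9 → 13/30
merge 5/18 + 13/45 → 17/30
merge 13/30 + 17/30 → 1
L = 1/15 + 13/90 + 5/18 + 13/45 + 13/30 + 17/30 + 1 = 25/9 ≈ 2.778 bits/symbol.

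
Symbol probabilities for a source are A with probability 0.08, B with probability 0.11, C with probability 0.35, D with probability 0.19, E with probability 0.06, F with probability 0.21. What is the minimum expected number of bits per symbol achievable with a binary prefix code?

Repeatedly combine the two least-probable nodes; the expected code length is the sum of the merged weights.
merge 3/50 + 2/25 → 7/50
merge 11/100 + 7/50 → 1/4
merge 19/100 + 21/100 → 2/5
merge 1/4 + 7/20 → 3/5
merge 2/5 + 3/5 → 1
L = 7/50 + 1/4 + 2/5 + 3/5 + 1 = 239/100 = 2.39 bits/symbol.

2.39 bits/symbol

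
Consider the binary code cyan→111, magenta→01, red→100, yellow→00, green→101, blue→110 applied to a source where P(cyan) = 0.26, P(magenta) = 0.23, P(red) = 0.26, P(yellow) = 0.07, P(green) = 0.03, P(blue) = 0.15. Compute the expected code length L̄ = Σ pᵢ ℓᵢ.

L̄ = Σ pᵢ·ℓᵢ = 0.26·3 + 0.23·2 + 0.26·3 + 0.07·2 + 0.03·3 + 0.15·3 = 2.7 bits/symbol.

2.7 bits/symbol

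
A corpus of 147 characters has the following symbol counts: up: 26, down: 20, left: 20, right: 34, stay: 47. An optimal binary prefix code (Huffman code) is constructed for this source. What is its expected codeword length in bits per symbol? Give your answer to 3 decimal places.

Probabilities are the counts divided by 147.
Repeatedly combine the two least-probable nodes; the expected code length is the sum of the merged weights.
merge 20/147 + 20/147 → 40/147
merge 26/147 + 34/147 → 20/49
merge 40/147 + 47/147 → 29/49
merge 20/49 + 29/49 → 1
L = 40/147 + 20/49 + 29/49 + 1 = 334/147 ≈ 2.272 bits/symbol.

2.272 bits/symbol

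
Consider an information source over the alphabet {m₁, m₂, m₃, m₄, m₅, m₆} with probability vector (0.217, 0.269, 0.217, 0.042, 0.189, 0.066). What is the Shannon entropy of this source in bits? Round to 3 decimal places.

2.371 bits

H = −Σ pᵢ log₂ pᵢ.
−0.217·log₂(0.217) = 0.4783
−0.269·log₂(0.269) = 0.5096
−0.217·log₂(0.217) = 0.4783
−0.042·log₂(0.042) = 0.1921
−0.189·log₂(0.189) = 0.4543
−0.066·log₂(0.066) = 0.2588
Sum ≈ 2.3714 → 2.371 bits.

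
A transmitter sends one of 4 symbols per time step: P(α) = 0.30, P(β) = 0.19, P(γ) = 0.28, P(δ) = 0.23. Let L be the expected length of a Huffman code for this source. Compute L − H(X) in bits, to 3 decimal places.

0.022 bits

Entropy H = −Σ p log₂ p ≈ 1.9782 bits.
Huffman merges: 19/100+23/100→21/50; 7/25+3/10→29/50; 21/50+29/50→1. L = 2 ≈ 2.0000.
L − H = 2.0000 − 1.9782 = 0.022 bits.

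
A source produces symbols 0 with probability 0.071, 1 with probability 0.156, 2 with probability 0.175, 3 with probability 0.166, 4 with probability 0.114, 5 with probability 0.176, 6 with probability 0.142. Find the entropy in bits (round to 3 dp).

2.757 bits

H = −Σ pᵢ log₂ pᵢ.
−0.071·log₂(0.071) = 0.2709
−0.156·log₂(0.156) = 0.4181
−0.175·log₂(0.175) = 0.4401
−0.166·log₂(0.166) = 0.4301
−0.114·log₂(0.114) = 0.3571
−0.176·log₂(0.176) = 0.4411
−0.142·log₂(0.142) = 0.3999
Sum ≈ 2.7573 → 2.757 bits.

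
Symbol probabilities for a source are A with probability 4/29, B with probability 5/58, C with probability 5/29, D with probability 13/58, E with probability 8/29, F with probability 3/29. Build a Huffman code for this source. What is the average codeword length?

2.5 bits/symbol

Repeatedly combine the two least-probable nodes; the expected code length is the sum of the merged weights.
merge 5/58 + 3/29 → 11/58
merge 4/29 + 5/29 → 9/29
merge 11/58 + 13/58 → 12/29
merge 8/29 + 9/29 → 17/29
merge 12/29 + 17/29 → 1
L = 11/58 + 9/29 + 12/29 + 17/29 + 1 = 5/2 = 2.5 bits/symbol.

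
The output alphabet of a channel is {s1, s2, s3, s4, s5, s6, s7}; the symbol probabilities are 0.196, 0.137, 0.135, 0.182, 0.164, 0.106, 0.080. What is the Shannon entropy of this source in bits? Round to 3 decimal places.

2.754 bits

H = −Σ pᵢ log₂ pᵢ.
−0.196·log₂(0.196) = 0.4608
−0.137·log₂(0.137) = 0.3929
−0.135·log₂(0.135) = 0.3900
−0.182·log₂(0.182) = 0.4474
−0.164·log₂(0.164) = 0.4278
−0.106·log₂(0.106) = 0.3432
−0.080·log₂(0.080) = 0.2915
Sum ≈ 2.7535 → 2.754 bits.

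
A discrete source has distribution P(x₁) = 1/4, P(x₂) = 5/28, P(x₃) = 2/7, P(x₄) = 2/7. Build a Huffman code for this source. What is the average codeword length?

2 bits/symbol

Repeatedly combine the two least-probable nodes; the expected code length is the sum of the merged weights.
merge 5/28 + 1/4 → 3/7
merge 2/7 + 2/7 → 4/7
merge 3/7 + 4/7 → 1
L = 3/7 + 4/7 + 1 = 2 bits/symbol.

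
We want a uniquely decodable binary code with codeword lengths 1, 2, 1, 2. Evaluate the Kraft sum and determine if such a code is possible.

With common denominator 2^2 = 4: Σ 2^(−ℓᵢ) = 2/4 + 1/4 + 2/4 + 1/4 = 6/4 = 1.5.
Kraft's inequality requires Σ ≤ 1; here Σ = 1.5 > 1, so no such prefix code exists.

1.5; no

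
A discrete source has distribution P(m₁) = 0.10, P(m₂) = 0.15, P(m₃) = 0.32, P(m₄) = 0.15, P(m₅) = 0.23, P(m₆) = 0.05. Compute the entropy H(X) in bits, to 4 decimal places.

2.3831 bits

H = −Σ pᵢ log₂ pᵢ.
−0.10·log₂(0.10) = 0.3322
−0.15·log₂(0.15) = 0.4105
−0.32·log₂(0.32) = 0.5260
−0.15·log₂(0.15) = 0.4105
−0.23·log₂(0.23) = 0.4877
−0.05·log₂(0.05) = 0.2161
Sum ≈ 2.3831 → 2.3831 bits.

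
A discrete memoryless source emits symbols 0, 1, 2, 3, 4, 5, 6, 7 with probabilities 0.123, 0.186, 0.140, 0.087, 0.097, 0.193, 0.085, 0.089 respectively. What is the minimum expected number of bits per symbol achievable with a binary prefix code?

2.979 bits/symbol

Repeatedly combine the two least-probable nodes; the expected code length is the sum of the merged weights.
merge 17/200 + 87/1000 → 43/250
merge 89/1000 + 97/1000 → 93/500
merge 123/1000 + 7/50 → 263/1000
merge 43/250 + 93/500 → 179/500
merge 93/500 + 193/1000 → 379/1000
merge 263/1000 + 179/500 → 621/1000
merge 379/1000 + 621/1000 → 1
L = 43/250 + 93/500 + 263/1000 + 179/500 + 379/1000 + 621/1000 + 1 = 2979/1000 = 2.979 bits/symbol.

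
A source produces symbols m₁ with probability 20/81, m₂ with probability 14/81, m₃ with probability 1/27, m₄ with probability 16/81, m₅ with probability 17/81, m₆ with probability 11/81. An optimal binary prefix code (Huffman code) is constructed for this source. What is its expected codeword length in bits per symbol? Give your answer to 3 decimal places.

2.519 bits/symbol

Repeatedly combine the two least-probable nodes; the expected code length is the sum of the merged weights.
merge 1/27 + 11/81 → 14/81
merge 14/81 + 14/81 → 28/81
merge 16/81 + 17/81 → 11/27
merge 20/81 + 28/81 → 16/27
merge 11/27 + 16/27 → 1
L = 14/81 + 28/81 + 11/27 + 16/27 + 1 = 68/27 ≈ 2.519 bits/symbol.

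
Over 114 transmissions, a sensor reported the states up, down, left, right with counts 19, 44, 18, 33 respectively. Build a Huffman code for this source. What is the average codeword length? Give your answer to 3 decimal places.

Probabilities are the counts divided by 114.
Repeatedly combine the two least-probable nodes; the expected code length is the sum of the merged weights.
merge 3/19 + 1/6 → 37/114
merge 11/38 + 37/114 → 35/57
merge 22/57 + 35/57 → 1
L = 37/114 + 35/57 + 1 = 221/114 ≈ 1.939 bits/symbol.

1.939 bits/symbol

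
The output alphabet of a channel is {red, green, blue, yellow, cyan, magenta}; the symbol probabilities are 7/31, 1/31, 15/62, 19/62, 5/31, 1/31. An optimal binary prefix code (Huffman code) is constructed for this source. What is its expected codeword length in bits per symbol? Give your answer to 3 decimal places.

Repeatedly combine the two least-probable nodes; the expected code length is the sum of the merged weights.
merge 1/31 + 1/31 → 2/31
merge 2/31 + 5/31 → 7/31
merge 7/31 + 7/31 → 14/31
merge 15/62 + 19/62 → 17/31
merge 14/31 + 17/31 → 1
L = 2/31 + 7/31 + 14/31 + 17/31 + 1 = 71/31 ≈ 2.290 bits/symbol.

2.290 bits/symbol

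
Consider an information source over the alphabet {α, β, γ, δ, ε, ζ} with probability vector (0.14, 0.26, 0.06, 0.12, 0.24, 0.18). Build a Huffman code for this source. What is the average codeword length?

2.5 bits/symbol

Repeatedly combine the two least-probable nodes; the expected code length is the sum of the merged weights.
merge 3/50 + 3/25 → 9/50
merge 7/50 + 9/50 → 8/25
merge 9/50 + 6/25 → 21/50
merge 13/50 + 8/25 → 29/50
merge 21/50 + 29/50 → 1
L = 9/50 + 8/25 + 21/50 + 29/50 + 1 = 5/2 = 2.5 bits/symbol.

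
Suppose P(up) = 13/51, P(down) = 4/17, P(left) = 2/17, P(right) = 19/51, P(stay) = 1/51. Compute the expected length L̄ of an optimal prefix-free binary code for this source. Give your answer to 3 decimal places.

2.137 bits/symbol

Repeatedly combine the two least-probable nodes; the expected code length is the sum of the merged weights.
merge 1/51 + 2/17 → 7/51
merge 7/51 + 4/17 → 19/51
merge 13/51 + 19/51 → 32/51
merge 19/51 + 32/51 → 1
L = 7/51 + 19/51 + 32/51 + 1 = 109/51 ≈ 2.137 bits/symbol.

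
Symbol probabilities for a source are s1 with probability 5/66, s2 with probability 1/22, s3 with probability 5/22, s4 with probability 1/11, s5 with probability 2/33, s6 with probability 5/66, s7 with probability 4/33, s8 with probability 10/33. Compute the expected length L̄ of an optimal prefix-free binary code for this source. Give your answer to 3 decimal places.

2.727 bits/symbol

Repeatedly combine the two least-probable nodes; the expected code length is the sum of the merged weights.
merge 1/22 + 2/33 → 7/66
merge 5/66 + 5/66 → 5/33
merge 1/11 + 7/66 → 13/66
merge 4/33 + 5/33 → 3/11
merge 13/66 + 5/22 → 14/33
merge 3/11 + 10/33 → 19/33
merge 14/33 + 19/33 → 1
L = 7/66 + 5/33 + 13/66 + 3/11 + 14/33 + 19/33 + 1 = 30/11 ≈ 2.727 bits/symbol.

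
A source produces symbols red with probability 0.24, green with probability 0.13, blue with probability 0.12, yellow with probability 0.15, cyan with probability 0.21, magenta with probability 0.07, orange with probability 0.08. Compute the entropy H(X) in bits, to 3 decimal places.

2.687 bits

H = −Σ pᵢ log₂ pᵢ.
−0.24·log₂(0.24) = 0.4941
−0.13·log₂(0.13) = 0.3826
−0.12·log₂(0.12) = 0.3671
−0.15·log₂(0.15) = 0.4105
−0.21·log₂(0.21) = 0.4728
−0.07·log₂(0.07) = 0.2686
−0.08·log₂(0.08) = 0.2915
Sum ≈ 2.6873 → 2.687 bits.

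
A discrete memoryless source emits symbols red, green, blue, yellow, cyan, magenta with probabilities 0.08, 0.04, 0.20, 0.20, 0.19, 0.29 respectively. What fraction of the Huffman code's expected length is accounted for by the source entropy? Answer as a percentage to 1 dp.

Entropy H = −Σ p log₂ p ≈ 2.3792 bits.
Huffman merges: 1/25+2/25→3/25; 3/25+19/100→31/100; 1/5+1/5→2/5; 29/100+31/100→3/5; 2/5+3/5→1. L = 243/100 ≈ 2.4300.
Efficiency = H/L = 2.3792/2.4300 = 97.9%.

97.9%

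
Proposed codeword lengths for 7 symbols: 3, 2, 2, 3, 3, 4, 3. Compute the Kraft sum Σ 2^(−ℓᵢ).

With common denominator 2^4 = 16: Σ 2^(−ℓᵢ) = 2/16 + 4/16 + 4/16 + 2/16 + 2/16 + 1/16 + 2/16 = 17/16 = 1.0625.

1.0625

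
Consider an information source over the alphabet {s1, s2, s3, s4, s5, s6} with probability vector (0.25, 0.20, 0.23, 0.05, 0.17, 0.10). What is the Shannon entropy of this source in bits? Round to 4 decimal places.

2.4349 bits

H = −Σ pᵢ log₂ pᵢ.
−0.25·log₂(0.25) = 0.5000
−0.20·log₂(0.20) = 0.4644
−0.23·log₂(0.23) = 0.4877
−0.05·log₂(0.05) = 0.2161
−0.17·log₂(0.17) = 0.4346
−0.10·log₂(0.10) = 0.3322
Sum ≈ 2.4349 → 2.4349 bits.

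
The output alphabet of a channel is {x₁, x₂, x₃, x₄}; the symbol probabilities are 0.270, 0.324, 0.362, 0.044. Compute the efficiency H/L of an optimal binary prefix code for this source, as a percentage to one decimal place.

90.5%

Entropy H = −Σ p log₂ p ≈ 1.7658 bits.
Huffman merges: 11/250+27/100→157/500; 157/500+81/250→319/500; 181/500+319/500→1. L = 244/125 ≈ 1.9520.
Efficiency = H/L = 1.7658/1.9520 = 90.5%.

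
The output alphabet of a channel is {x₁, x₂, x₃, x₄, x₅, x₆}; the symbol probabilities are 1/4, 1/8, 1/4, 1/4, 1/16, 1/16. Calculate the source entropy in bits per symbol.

Each probability is a power of 1/2, so log₂(1/p) is an integer.
H = Σ p·log₂(1/p) = 1/4·2 + 1/8·3 + 1/4·2 + 1/4·2 + 1/16·4 + 1/16·4 = 2.375 bits.

2.375 bits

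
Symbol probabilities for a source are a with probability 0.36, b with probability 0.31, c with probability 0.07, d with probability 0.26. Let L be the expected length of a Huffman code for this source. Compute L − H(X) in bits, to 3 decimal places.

Entropy H = −Σ p log₂ p ≈ 1.8283 bits.
Huffman merges: 7/100+13/50→33/100; 31/100+33/100→16/25; 9/25+16/25→1. L = 197/100 ≈ 1.9700.
L − H = 1.9700 − 1.8283 = 0.142 bits.

0.142 bits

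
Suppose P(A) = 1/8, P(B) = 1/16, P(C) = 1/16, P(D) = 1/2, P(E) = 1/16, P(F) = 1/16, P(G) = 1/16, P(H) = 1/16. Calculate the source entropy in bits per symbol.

Each probability is a power of 1/2, so log₂(1/p) is an integer.
H = Σ p·log₂(1/p) = 1/8·3 + 1/16·4 + 1/16·4 + 1/2·1 + 1/16·4 + 1/16·4 + 1/16·4 + 1/16·4 = 2.375 bits.

2.375 bits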